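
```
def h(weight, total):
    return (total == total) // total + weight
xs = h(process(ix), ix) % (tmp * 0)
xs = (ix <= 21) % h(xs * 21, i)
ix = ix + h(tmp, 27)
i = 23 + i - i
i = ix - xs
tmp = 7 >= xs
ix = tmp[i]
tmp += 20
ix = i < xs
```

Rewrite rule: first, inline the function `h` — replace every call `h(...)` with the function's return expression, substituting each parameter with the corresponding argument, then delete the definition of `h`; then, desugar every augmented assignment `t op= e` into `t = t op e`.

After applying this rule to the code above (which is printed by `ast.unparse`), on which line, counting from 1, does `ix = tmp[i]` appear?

7

Transformed code:
xs = ((ix == ix) // ix + process(ix)) % (tmp * 0)
xs = (ix <= 21) % ((i == i) // i + xs * 21)
ix = ix + ((27 == 27) // 27 + tmp)
i = 23 + i - i
i = ix - xs
tmp = 7 >= xs
ix = tmp[i]
tmp = tmp + 20
ix = i < xs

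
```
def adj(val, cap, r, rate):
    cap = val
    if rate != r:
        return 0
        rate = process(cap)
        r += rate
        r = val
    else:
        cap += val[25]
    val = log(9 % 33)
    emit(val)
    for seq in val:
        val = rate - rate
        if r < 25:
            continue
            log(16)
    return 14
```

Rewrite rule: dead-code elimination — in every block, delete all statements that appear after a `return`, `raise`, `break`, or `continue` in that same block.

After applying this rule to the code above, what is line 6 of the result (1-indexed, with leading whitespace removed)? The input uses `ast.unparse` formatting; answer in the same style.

cap += val[25]

Transformed code:
def adj(val, cap, r, rate):
    cap = val
    if rate != r:
        return 0
    else:
        cap += val[25]
    val = log(9 % 33)
    emit(val)
    for seq in val:
        val = rate - rate
        if r < 25:
            continue
    return 14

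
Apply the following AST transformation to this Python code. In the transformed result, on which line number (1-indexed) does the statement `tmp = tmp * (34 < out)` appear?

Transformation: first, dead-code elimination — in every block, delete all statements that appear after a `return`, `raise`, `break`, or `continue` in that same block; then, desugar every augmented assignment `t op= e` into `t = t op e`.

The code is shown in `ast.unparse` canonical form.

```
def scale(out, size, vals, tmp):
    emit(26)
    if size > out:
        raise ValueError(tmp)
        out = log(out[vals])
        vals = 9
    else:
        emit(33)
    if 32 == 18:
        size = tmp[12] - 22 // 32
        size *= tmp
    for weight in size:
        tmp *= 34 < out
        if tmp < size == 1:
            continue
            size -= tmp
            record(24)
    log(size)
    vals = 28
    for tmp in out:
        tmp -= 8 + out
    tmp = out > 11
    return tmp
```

11

Transformed code:
def scale(out, size, vals, tmp):
    emit(26)
    if size > out:
        raise ValueError(tmp)
    else:
        emit(33)
    if 32 == 18:
        size = tmp[12] - 22 // 32
        size = size * tmp
    for weight in size:
        tmp = tmp * (34 < out)
        if tmp < size == 1:
            continue
    log(size)
    vals = 28
    for tmp in out:
        tmp = tmp - (8 + out)
    tmp = out > 11
    return tmp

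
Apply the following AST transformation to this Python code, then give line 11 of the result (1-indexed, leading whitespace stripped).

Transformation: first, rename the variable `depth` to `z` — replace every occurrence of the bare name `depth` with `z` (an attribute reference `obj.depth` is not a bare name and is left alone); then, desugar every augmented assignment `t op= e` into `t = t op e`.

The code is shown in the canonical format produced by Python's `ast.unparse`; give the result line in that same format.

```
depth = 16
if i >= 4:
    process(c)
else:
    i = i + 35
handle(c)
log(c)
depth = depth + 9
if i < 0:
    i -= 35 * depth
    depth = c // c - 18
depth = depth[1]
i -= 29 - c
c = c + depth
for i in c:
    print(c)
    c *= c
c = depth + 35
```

Transformed code:
z = 16
if i >= 4:
    process(c)
else:
    i = i + 35
handle(c)
log(c)
z = z + 9
if i < 0:
    i = i - 35 * z
    z = c // c - 18
z = z[1]
i = i - (29 - c)
c = c + z
for i in c:
    print(c)
    c = c * c
c = z + 35

z = c // c - 18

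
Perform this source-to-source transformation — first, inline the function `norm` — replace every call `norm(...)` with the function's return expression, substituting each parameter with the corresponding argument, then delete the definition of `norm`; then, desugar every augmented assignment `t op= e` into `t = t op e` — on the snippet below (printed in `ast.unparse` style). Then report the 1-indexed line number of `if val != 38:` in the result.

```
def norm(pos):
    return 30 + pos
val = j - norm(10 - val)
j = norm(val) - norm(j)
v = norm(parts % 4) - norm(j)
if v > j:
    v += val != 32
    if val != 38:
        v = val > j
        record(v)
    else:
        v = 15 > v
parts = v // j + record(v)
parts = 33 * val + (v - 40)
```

Transformed code:
val = j - (30 + (10 - val))
j = 30 + val - (30 + j)
v = 30 + parts % 4 - (30 + j)
if v > j:
    v = v + (val != 32)
    if val != 38:
        v = val > j
        record(v)
    else:
        v = 15 > v
parts = v // j + record(v)
parts = 33 * val + (v - 40)

6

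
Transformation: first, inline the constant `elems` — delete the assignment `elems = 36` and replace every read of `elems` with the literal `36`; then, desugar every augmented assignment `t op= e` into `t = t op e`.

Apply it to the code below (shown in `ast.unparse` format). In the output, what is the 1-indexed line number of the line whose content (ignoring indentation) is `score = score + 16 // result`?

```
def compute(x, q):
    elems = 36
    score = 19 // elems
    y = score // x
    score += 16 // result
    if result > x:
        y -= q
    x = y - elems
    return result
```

Transformed code:
def compute(x, q):
    score = 19 // 36
    y = score // x
    score = score + 16 // result
    if result > x:
        y = y - q
    x = y - 36
    return result

4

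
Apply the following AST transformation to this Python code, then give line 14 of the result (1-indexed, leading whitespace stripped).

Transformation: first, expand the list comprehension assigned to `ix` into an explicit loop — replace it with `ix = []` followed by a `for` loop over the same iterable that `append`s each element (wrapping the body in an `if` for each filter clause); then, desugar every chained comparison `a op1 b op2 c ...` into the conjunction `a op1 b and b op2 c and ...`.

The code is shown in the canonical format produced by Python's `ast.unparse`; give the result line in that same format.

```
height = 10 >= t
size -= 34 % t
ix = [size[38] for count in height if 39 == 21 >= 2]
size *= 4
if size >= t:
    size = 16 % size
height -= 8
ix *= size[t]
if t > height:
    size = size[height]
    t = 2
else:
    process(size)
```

t = 2

Transformed code:
height = 10 >= t
size -= 34 % t
ix = []
for count in height:
    if 39 == 21 and 21 >= 2:
        ix.append(size[38])
size *= 4
if size >= t:
    size = 16 % size
height -= 8
ix *= size[t]
if t > height:
    size = size[height]
    t = 2
else:
    process(size)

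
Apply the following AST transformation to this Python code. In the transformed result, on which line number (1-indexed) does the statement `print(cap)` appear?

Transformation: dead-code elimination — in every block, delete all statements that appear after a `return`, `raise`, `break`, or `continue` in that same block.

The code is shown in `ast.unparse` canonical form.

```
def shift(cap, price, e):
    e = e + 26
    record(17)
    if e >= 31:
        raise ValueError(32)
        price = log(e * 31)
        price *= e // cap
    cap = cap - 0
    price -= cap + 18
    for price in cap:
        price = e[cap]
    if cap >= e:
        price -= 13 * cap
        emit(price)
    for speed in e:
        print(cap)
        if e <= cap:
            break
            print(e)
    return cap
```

Transformed code:
def shift(cap, price, e):
    e = e + 26
    record(17)
    if e >= 31:
        raise ValueError(32)
    cap = cap - 0
    price -= cap + 18
    for price in cap:
        price = e[cap]
    if cap >= e:
        price -= 13 * cap
        emit(price)
    for speed in e:
        print(cap)
        if e <= cap:
            break
    return cap

14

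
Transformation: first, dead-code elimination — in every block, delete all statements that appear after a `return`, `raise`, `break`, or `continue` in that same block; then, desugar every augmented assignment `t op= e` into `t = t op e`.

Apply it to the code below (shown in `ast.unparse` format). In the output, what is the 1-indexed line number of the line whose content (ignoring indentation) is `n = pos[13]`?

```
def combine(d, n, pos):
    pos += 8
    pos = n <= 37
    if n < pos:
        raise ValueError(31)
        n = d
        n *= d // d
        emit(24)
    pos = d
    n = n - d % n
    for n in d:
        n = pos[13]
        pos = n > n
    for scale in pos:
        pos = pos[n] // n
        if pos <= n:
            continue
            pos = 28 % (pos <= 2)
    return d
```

9

Transformed code:
def combine(d, n, pos):
    pos = pos + 8
    pos = n <= 37
    if n < pos:
        raise ValueError(31)
    pos = d
    n = n - d % n
    for n in d:
        n = pos[13]
        pos = n > n
    for scale in pos:
        pos = pos[n] // n
        if pos <= n:
            continue
    return d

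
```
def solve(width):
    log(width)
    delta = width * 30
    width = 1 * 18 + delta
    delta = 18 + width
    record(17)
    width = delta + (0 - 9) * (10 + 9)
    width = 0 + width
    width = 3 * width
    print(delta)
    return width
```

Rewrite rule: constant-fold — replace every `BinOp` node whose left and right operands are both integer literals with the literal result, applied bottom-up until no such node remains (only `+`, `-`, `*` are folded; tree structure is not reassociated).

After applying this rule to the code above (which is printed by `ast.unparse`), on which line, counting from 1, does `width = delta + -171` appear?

Transformed code:
def solve(width):
    log(width)
    delta = width * 30
    width = 18 + delta
    delta = 18 + width
    record(17)
    width = delta + -171
    width = 0 + width
    width = 3 * width
    print(delta)
    return width

7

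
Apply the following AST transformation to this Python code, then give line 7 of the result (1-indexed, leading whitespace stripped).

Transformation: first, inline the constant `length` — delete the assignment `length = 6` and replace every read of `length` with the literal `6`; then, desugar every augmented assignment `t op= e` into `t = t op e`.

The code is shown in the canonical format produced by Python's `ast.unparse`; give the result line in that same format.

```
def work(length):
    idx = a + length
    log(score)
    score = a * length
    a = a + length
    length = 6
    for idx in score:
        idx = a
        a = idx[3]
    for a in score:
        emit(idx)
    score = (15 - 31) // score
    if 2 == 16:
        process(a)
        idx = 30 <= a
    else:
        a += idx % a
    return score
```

Transformed code:
def work(length):
    idx = a + 6
    log(score)
    score = a * 6
    a = a + 6
    for idx in score:
        idx = a
        a = idx[3]
    for a in score:
        emit(idx)
    score = (15 - 31) // score
    if 2 == 16:
        process(a)
        idx = 30 <= a
    else:
        a = a + idx % a
    return score

idx = a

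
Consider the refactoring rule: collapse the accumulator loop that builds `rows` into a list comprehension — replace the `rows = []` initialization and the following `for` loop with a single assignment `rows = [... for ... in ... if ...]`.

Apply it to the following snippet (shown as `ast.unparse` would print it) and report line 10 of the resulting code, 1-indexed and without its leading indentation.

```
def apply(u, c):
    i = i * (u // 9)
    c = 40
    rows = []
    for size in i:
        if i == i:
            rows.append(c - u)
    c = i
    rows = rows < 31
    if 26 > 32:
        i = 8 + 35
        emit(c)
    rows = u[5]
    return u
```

Transformed code:
def apply(u, c):
    i = i * (u // 9)
    c = 40
    rows = [c - u for size in i if i == i]
    c = i
    rows = rows < 31
    if 26 > 32:
        i = 8 + 35
        emit(c)
    rows = u[5]
    return u

rows = u[5]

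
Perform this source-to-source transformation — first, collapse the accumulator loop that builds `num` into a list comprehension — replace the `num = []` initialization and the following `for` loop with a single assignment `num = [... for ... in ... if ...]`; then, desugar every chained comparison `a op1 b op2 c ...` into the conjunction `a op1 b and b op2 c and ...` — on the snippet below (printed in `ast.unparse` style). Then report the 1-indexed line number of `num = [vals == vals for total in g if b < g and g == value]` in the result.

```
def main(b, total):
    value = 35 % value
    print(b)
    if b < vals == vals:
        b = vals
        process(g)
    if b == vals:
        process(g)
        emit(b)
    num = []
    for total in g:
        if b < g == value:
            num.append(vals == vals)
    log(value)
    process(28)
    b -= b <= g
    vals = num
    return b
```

Transformed code:
def main(b, total):
    value = 35 % value
    print(b)
    if b < vals and vals == vals:
        b = vals
        process(g)
    if b == vals:
        process(g)
        emit(b)
    num = [vals == vals for total in g if b < g and g == value]
    log(value)
    process(28)
    b -= b <= g
    vals = num
    return b

10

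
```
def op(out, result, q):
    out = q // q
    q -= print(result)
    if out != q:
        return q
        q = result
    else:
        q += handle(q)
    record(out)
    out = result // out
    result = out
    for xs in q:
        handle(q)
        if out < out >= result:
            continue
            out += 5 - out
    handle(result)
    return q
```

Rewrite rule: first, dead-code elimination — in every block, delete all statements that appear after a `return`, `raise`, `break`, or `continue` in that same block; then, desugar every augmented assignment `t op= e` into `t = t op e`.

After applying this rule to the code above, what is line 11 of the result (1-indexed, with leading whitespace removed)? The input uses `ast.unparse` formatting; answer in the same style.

Transformed code:
def op(out, result, q):
    out = q // q
    q = q - print(result)
    if out != q:
        return q
    else:
        q = q + handle(q)
    record(out)
    out = result // out
    result = out
    for xs in q:
        handle(q)
        if out < out >= result:
            continue
    handle(result)
    return q

for xs in q:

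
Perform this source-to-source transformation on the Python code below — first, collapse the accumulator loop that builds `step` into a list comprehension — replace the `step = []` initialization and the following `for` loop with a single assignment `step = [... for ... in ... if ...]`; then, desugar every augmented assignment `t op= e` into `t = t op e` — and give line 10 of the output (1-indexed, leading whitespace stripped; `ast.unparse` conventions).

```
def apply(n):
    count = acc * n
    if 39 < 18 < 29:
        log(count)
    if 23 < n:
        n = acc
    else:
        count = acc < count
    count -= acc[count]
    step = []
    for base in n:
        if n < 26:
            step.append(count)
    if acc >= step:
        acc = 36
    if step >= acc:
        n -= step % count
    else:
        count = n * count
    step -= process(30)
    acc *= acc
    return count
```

Transformed code:
def apply(n):
    count = acc * n
    if 39 < 18 < 29:
        log(count)
    if 23 < n:
        n = acc
    else:
        count = acc < count
    count = count - acc[count]
    step = [count for base in n if n < 26]
    if acc >= step:
        acc = 36
    if step >= acc:
        n = n - step % count
    else:
        count = n * count
    step = step - process(30)
    acc = acc * acc
    return count

step = [count for base in n if n < 26]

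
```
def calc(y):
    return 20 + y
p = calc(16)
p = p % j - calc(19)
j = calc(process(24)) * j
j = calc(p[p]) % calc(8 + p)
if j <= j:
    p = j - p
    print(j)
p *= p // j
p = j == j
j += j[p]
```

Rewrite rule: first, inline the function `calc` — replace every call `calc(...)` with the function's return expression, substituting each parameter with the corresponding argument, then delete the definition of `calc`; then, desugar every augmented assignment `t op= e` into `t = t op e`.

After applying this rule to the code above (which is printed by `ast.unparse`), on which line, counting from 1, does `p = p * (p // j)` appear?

Transformed code:
p = 20 + 16
p = p % j - (20 + 19)
j = (20 + process(24)) * j
j = (20 + p[p]) % (20 + (8 + p))
if j <= j:
    p = j - p
    print(j)
p = p * (p // j)
p = j == j
j = j + j[p]

8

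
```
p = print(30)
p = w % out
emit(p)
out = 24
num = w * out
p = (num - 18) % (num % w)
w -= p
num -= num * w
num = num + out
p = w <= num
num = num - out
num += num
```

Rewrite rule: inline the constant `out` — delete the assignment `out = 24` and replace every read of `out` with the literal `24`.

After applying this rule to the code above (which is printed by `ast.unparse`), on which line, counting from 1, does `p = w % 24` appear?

2

Transformed code:
p = print(30)
p = w % 24
emit(p)
num = w * 24
p = (num - 18) % (num % w)
w -= p
num -= num * w
num = num + 24
p = w <= num
num = num - 24
num += num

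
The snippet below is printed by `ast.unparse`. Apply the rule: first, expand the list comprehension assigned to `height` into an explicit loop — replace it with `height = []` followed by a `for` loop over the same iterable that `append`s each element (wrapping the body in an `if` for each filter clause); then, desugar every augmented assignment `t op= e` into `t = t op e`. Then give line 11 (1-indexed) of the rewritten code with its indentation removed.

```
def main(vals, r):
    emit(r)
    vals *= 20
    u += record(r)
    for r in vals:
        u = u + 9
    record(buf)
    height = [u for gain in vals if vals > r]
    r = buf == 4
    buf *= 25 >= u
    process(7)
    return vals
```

height.append(u)

Transformed code:
def main(vals, r):
    emit(r)
    vals = vals * 20
    u = u + record(r)
    for r in vals:
        u = u + 9
    record(buf)
    height = []
    for gain in vals:
        if vals > r:
            height.append(u)
    r = buf == 4
    buf = buf * (25 >= u)
    process(7)
    return vals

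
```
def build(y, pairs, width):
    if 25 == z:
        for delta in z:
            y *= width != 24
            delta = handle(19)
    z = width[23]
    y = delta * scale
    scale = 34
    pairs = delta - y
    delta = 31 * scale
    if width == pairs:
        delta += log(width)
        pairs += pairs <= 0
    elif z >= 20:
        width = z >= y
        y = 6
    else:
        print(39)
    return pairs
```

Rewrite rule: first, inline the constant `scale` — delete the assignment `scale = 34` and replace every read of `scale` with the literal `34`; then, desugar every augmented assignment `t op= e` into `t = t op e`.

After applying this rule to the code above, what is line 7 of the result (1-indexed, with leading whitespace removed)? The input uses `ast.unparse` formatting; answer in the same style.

Transformed code:
def build(y, pairs, width):
    if 25 == z:
        for delta in z:
            y = y * (width != 24)
            delta = handle(19)
    z = width[23]
    y = delta * 34
    pairs = delta - y
    delta = 31 * 34
    if width == pairs:
        delta = delta + log(width)
        pairs = pairs + (pairs <= 0)
    elif z >= 20:
        width = z >= y
        y = 6
    else:
        print(39)
    return pairs

y = delta * 34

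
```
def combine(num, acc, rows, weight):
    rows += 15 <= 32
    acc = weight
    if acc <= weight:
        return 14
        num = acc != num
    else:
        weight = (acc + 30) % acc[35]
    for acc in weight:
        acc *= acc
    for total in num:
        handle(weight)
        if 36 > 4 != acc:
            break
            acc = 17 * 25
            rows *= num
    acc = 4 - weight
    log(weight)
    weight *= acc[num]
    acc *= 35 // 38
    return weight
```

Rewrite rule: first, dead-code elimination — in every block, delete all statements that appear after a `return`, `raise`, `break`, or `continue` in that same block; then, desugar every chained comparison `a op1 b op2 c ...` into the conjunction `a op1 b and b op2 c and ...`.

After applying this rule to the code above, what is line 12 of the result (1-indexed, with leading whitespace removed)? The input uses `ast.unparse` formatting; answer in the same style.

if 36 > 4 and 4 != acc:

Transformed code:
def combine(num, acc, rows, weight):
    rows += 15 <= 32
    acc = weight
    if acc <= weight:
        return 14
    else:
        weight = (acc + 30) % acc[35]
    for acc in weight:
        acc *= acc
    for total in num:
        handle(weight)
        if 36 > 4 and 4 != acc:
            break
    acc = 4 - weight
    log(weight)
    weight *= acc[num]
    acc *= 35 // 38
    return weight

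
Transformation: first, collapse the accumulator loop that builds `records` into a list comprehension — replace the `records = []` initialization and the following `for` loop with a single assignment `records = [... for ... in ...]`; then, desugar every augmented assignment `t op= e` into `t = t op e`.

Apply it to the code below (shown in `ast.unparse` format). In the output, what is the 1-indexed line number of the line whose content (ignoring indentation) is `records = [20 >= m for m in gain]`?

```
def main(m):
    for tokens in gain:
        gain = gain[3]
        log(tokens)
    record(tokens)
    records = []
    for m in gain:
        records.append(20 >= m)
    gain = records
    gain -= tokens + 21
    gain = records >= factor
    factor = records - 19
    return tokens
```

6

Transformed code:
def main(m):
    for tokens in gain:
        gain = gain[3]
        log(tokens)
    record(tokens)
    records = [20 >= m for m in gain]
    gain = records
    gain = gain - (tokens + 21)
    gain = records >= factor
    factor = records - 19
    return tokens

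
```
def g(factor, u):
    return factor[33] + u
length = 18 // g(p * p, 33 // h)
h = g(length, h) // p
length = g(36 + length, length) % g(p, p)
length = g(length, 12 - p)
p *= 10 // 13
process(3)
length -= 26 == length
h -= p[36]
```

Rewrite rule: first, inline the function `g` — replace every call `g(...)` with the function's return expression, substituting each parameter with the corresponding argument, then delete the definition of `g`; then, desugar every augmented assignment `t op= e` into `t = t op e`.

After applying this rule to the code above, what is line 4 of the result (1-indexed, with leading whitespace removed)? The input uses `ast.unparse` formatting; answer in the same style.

Transformed code:
length = 18 // ((p * p)[33] + 33 // h)
h = (length[33] + h) // p
length = ((36 + length)[33] + length) % (p[33] + p)
length = length[33] + (12 - p)
p = p * (10 // 13)
process(3)
length = length - (26 == length)
h = h - p[36]

length = length[33] + (12 - p)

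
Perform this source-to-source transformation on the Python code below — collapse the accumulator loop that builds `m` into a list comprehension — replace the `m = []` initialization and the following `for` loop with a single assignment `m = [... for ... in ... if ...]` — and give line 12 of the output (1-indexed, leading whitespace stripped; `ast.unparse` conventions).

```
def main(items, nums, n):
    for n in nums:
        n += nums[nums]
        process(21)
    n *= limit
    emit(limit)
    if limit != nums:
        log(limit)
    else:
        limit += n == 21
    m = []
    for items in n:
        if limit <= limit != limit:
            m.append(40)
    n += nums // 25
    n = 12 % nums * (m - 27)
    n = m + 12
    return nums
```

Transformed code:
def main(items, nums, n):
    for n in nums:
        n += nums[nums]
        process(21)
    n *= limit
    emit(limit)
    if limit != nums:
        log(limit)
    else:
        limit += n == 21
    m = [40 for items in n if limit <= limit != limit]
    n += nums // 25
    n = 12 % nums * (m - 27)
    n = m + 12
    return nums

n += nums // 25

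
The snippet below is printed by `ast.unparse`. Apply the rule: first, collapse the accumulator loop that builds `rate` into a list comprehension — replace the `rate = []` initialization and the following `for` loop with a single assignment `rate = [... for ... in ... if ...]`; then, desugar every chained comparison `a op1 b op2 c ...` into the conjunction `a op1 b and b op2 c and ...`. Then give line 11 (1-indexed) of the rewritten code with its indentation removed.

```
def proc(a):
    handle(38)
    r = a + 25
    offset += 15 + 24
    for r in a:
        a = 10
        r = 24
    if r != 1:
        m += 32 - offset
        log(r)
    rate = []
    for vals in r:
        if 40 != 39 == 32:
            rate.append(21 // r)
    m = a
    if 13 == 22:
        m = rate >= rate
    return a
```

Transformed code:
def proc(a):
    handle(38)
    r = a + 25
    offset += 15 + 24
    for r in a:
        a = 10
        r = 24
    if r != 1:
        m += 32 - offset
        log(r)
    rate = [21 // r for vals in r if 40 != 39 and 39 == 32]
    m = a
    if 13 == 22:
        m = rate >= rate
    return a

rate = [21 // r for vals in r if 40 != 39 and 39 == 32]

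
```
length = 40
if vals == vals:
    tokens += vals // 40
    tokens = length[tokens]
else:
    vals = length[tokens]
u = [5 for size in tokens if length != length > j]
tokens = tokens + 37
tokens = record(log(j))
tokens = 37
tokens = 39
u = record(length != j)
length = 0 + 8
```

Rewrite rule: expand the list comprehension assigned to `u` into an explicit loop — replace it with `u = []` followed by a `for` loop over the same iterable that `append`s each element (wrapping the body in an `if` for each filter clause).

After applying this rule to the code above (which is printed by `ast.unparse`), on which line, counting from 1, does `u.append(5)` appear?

10

Transformed code:
length = 40
if vals == vals:
    tokens += vals // 40
    tokens = length[tokens]
else:
    vals = length[tokens]
u = []
for size in tokens:
    if length != length > j:
        u.append(5)
tokens = tokens + 37
tokens = record(log(j))
tokens = 37
tokens = 39
u = record(length != j)
length = 0 + 8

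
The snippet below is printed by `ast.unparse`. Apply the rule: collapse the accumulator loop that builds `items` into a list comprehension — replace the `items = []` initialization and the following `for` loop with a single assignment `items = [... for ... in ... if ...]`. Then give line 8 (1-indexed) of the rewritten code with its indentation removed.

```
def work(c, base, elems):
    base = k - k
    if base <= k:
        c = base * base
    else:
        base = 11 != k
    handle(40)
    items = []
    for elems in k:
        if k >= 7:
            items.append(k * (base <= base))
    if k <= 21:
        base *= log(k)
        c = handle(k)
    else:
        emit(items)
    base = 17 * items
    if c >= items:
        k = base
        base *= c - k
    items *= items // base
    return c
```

items = [k * (base <= base) for elems in k if k >= 7]

Transformed code:
def work(c, base, elems):
    base = k - k
    if base <= k:
        c = base * base
    else:
        base = 11 != k
    handle(40)
    items = [k * (base <= base) for elems in k if k >= 7]
    if k <= 21:
        base *= log(k)
        c = handle(k)
    else:
        emit(items)
    base = 17 * items
    if c >= items:
        k = base
        base *= c - k
    items *= items // base
    return c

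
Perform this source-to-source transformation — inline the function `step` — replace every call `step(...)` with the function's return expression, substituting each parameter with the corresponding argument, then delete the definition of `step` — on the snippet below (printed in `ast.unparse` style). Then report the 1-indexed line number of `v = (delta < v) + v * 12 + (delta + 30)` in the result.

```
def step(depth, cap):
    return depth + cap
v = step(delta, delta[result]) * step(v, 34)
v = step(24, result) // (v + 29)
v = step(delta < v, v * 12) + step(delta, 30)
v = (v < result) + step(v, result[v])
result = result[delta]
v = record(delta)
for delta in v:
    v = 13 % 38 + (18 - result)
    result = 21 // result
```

Transformed code:
v = (delta + delta[result]) * (v + 34)
v = (24 + result) // (v + 29)
v = (delta < v) + v * 12 + (delta + 30)
v = (v < result) + (v + result[v])
result = result[delta]
v = record(delta)
for delta in v:
    v = 13 % 38 + (18 - result)
    result = 21 // result

3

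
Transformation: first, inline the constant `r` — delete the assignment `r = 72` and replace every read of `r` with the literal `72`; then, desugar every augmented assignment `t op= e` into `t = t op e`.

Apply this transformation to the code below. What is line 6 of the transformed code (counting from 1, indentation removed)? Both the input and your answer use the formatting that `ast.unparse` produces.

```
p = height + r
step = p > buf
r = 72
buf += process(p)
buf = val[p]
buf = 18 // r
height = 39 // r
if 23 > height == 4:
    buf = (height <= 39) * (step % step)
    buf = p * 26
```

height = 39 // 72

Transformed code:
p = height + 72
step = p > buf
buf = buf + process(p)
buf = val[p]
buf = 18 // 72
height = 39 // 72
if 23 > height == 4:
    buf = (height <= 39) * (step % step)
    buf = p * 26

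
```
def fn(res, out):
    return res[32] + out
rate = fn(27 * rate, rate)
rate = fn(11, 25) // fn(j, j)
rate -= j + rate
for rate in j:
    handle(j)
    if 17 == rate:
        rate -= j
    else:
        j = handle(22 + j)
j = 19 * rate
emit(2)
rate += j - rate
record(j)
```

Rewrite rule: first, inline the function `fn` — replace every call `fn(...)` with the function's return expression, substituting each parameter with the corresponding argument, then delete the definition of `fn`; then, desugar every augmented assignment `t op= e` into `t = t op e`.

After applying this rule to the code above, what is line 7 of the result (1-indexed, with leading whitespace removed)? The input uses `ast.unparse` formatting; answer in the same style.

Transformed code:
rate = (27 * rate)[32] + rate
rate = (11[32] + 25) // (j[32] + j)
rate = rate - (j + rate)
for rate in j:
    handle(j)
    if 17 == rate:
        rate = rate - j
    else:
        j = handle(22 + j)
j = 19 * rate
emit(2)
rate = rate + (j - rate)
record(j)

rate = rate - j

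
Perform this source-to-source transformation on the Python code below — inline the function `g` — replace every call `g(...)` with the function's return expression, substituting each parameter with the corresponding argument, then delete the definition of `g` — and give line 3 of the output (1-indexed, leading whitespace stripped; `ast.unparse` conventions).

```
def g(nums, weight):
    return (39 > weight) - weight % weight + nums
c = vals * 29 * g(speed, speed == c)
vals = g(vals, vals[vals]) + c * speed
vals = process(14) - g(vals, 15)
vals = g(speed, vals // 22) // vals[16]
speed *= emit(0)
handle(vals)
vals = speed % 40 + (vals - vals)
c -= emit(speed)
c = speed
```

Transformed code:
c = vals * 29 * ((39 > (speed == c)) - (speed == c) % (speed == c) + speed)
vals = (39 > vals[vals]) - vals[vals] % vals[vals] + vals + c * speed
vals = process(14) - ((39 > 15) - 15 % 15 + vals)
vals = ((39 > vals // 22) - vals // 22 % (vals // 22) + speed) // vals[16]
speed *= emit(0)
handle(vals)
vals = speed % 40 + (vals - vals)
c -= emit(speed)
c = speed

vals = process(14) - ((39 > 15) - 15 % 15 + vals)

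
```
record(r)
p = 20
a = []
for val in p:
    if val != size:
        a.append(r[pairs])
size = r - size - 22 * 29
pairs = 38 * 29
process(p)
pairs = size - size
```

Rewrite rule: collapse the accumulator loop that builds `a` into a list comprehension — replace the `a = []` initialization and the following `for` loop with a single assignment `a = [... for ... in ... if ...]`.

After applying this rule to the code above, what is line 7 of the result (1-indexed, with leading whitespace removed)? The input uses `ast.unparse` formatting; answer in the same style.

Transformed code:
record(r)
p = 20
a = [r[pairs] for val in p if val != size]
size = r - size - 22 * 29
pairs = 38 * 29
process(p)
pairs = size - size

pairs = size - size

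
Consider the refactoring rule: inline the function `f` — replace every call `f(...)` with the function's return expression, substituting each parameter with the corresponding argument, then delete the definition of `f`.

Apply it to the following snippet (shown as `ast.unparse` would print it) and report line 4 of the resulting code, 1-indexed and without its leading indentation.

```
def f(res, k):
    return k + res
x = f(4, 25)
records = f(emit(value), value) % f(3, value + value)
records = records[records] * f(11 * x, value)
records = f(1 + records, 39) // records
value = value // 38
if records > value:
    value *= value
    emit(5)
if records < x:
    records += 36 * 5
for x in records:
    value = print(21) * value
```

Transformed code:
x = 25 + 4
records = (value + emit(value)) % (value + value + 3)
records = records[records] * (value + 11 * x)
records = (39 + (1 + records)) // records
value = value // 38
if records > value:
    value *= value
    emit(5)
if records < x:
    records += 36 * 5
for x in records:
    value = print(21) * value

records = (39 + (1 + records)) // records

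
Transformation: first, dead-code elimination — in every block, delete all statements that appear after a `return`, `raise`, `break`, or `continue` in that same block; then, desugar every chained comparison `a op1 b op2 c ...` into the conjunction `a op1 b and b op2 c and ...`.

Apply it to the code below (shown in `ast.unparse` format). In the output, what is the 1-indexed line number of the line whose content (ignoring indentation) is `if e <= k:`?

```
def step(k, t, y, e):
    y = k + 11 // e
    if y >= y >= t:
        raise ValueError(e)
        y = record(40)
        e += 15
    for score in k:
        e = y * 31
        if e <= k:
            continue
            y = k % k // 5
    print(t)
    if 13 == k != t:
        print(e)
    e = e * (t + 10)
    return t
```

Transformed code:
def step(k, t, y, e):
    y = k + 11 // e
    if y >= y and y >= t:
        raise ValueError(e)
    for score in k:
        e = y * 31
        if e <= k:
            continue
    print(t)
    if 13 == k and k != t:
        print(e)
    e = e * (t + 10)
    return t

7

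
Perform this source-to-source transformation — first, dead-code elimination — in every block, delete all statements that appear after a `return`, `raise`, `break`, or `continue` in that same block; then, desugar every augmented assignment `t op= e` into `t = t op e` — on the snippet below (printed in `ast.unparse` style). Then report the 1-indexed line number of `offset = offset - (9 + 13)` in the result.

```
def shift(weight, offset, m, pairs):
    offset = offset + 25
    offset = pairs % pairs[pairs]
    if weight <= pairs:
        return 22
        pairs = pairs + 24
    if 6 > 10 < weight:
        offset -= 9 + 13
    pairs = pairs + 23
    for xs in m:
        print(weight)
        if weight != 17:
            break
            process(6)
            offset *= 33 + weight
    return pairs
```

7

Transformed code:
def shift(weight, offset, m, pairs):
    offset = offset + 25
    offset = pairs % pairs[pairs]
    if weight <= pairs:
        return 22
    if 6 > 10 < weight:
        offset = offset - (9 + 13)
    pairs = pairs + 23
    for xs in m:
        print(weight)
        if weight != 17:
            break
    return pairs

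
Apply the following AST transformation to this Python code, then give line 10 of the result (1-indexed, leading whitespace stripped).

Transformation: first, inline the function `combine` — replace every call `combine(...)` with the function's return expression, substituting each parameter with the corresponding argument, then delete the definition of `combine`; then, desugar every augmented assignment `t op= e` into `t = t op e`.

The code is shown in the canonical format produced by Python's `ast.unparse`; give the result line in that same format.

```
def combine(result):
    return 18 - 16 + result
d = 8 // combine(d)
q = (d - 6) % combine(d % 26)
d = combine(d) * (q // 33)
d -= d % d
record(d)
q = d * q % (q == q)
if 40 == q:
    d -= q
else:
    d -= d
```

Transformed code:
d = 8 // (18 - 16 + d)
q = (d - 6) % (18 - 16 + d % 26)
d = (18 - 16 + d) * (q // 33)
d = d - d % d
record(d)
q = d * q % (q == q)
if 40 == q:
    d = d - q
else:
    d = d - d

d = d - d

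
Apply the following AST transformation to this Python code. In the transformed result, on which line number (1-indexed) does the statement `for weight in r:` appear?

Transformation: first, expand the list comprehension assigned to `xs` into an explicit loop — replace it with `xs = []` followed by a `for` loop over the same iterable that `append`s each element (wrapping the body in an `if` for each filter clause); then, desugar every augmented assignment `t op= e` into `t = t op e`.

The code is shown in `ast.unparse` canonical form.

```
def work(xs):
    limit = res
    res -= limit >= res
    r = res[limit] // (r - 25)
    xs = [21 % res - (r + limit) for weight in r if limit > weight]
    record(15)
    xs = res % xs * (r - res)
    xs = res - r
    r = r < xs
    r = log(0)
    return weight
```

Transformed code:
def work(xs):
    limit = res
    res = res - (limit >= res)
    r = res[limit] // (r - 25)
    xs = []
    for weight in r:
        if limit > weight:
            xs.append(21 % res - (r + limit))
    record(15)
    xs = res % xs * (r - res)
    xs = res - r
    r = r < xs
    r = log(0)
    return weight

6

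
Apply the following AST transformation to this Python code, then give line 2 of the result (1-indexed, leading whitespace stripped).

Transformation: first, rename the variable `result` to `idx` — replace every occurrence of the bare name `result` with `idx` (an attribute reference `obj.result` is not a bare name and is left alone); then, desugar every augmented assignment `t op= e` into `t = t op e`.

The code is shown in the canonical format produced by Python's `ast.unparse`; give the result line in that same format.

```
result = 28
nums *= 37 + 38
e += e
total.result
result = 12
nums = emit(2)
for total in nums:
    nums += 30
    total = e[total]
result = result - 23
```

nums = nums * (37 + 38)

Transformed code:
idx = 28
nums = nums * (37 + 38)
e = e + e
total.result
idx = 12
nums = emit(2)
for total in nums:
    nums = nums + 30
    total = e[total]
idx = idx - 23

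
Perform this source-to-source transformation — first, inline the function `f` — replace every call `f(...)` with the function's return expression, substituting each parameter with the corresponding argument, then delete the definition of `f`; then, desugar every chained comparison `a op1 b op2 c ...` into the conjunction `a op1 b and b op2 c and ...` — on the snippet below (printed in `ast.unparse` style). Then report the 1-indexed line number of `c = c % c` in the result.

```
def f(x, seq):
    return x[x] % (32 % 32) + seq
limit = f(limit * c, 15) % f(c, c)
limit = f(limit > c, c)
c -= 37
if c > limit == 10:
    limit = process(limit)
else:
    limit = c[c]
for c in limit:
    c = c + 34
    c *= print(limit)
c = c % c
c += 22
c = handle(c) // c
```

11

Transformed code:
limit = ((limit * c)[limit * c] % (32 % 32) + 15) % (c[c] % (32 % 32) + c)
limit = (limit > c)[limit > c] % (32 % 32) + c
c -= 37
if c > limit and limit == 10:
    limit = process(limit)
else:
    limit = c[c]
for c in limit:
    c = c + 34
    c *= print(limit)
c = c % c
c += 22
c = handle(c) // c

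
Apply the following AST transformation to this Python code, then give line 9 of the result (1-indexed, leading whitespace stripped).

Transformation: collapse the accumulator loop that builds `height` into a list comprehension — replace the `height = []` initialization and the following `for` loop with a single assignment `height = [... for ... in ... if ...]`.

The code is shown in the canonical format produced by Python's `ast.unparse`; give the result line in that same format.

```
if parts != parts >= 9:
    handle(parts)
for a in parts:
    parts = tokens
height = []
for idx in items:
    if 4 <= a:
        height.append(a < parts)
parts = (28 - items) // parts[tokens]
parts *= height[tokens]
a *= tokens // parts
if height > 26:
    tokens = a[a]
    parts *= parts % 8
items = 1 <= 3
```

if height > 26:

Transformed code:
if parts != parts >= 9:
    handle(parts)
for a in parts:
    parts = tokens
height = [a < parts for idx in items if 4 <= a]
parts = (28 - items) // parts[tokens]
parts *= height[tokens]
a *= tokens // parts
if height > 26:
    tokens = a[a]
    parts *= parts % 8
items = 1 <= 3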